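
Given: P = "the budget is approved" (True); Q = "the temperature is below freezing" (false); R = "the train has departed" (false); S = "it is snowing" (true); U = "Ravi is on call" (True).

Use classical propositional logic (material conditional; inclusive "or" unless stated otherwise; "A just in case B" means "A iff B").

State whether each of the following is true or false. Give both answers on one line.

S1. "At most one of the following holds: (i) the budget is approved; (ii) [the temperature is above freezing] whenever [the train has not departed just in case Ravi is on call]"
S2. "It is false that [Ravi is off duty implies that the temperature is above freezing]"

S1 False / S2 False

S1: Parsed as P nand ((~R <-> U) -> ~Q)

~R = ~F = T
~R <-> U = T <-> T = T
~Q = ~F = T
(~R <-> U) -> ~Q = T -> T = T
P nand ((~R <-> U) -> ~Q) = T nand T = F
Thus S1 is false.

S2: Formalization: ~(~U -> ~Q)

~U = ~T = F
~Q = ~F = T
~U -> ~Q = F -> T = T
~(~U -> ~Q) = ~T = F
Thus S2 is false.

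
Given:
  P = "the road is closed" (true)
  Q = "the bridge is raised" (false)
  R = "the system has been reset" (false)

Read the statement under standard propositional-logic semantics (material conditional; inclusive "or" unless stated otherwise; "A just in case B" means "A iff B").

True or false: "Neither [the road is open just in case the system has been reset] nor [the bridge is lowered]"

The statement is false.

Values: P=T, R=F, Q=F.
Formalization: (~P <-> R) nor ~Q

~P = ~T = F
~P <-> R = F <-> F = T
~Q = ~F = T
(~P <-> R) nor ~Q = T nor T = F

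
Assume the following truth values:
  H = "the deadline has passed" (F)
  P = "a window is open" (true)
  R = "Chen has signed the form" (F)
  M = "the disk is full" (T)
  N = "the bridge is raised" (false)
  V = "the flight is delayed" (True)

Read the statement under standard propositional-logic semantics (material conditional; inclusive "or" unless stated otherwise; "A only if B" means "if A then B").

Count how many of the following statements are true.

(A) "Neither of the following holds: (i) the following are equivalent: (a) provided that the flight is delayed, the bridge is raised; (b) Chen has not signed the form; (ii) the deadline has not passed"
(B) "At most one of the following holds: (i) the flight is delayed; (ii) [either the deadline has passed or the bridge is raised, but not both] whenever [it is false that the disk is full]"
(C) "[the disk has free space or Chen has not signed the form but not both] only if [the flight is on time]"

0

(A): This is ((V → N) ↔ ¬R) ↓ ¬H.

V → N = T → F = F
¬R = ¬F = T
(V → N) ↔ ¬R = F ↔ T = F
¬H = ¬F = T
((V → N) ↔ ¬R) ↓ ¬H = F ↓ T = F
So (A) is false.

(B): In symbols: V ↑ (¬M → (H ⊕ N))

¬M = ¬T = F
H ⊕ N = F ⊕ F = F
¬M → (H ⊕ N) = F → F = T
V ↑ (¬M → (H ⊕ N)) = T ↑ T = F
Thus (B) is false.

(C): Formalization: (¬M ⊕ ¬R) → ¬V

¬M = ¬T = F
¬R = ¬F = T
¬M ⊕ ¬R = F ⊕ T = T
¬V = ¬T = F
(¬M ⊕ ¬R) → ¬V = T → F = F
Thus (C) is false.

Count: 0.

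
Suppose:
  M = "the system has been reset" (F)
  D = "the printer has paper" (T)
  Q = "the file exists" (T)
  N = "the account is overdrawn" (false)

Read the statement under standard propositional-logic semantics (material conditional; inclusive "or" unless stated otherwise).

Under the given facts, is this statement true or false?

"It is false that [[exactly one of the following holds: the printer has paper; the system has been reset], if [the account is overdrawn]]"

False.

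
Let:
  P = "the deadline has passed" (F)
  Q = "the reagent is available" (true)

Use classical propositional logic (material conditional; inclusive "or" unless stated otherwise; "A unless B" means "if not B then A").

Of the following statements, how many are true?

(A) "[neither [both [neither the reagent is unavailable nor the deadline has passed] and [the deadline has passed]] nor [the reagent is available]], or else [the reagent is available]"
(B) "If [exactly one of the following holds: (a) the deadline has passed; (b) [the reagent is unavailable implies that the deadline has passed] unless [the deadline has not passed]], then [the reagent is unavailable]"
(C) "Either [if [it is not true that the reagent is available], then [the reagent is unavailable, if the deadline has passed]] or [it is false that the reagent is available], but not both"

(A): Parsed as (((~Q nor P) & P) nor Q) | Q

~Q = ~T = F
~Q nor P = F nor F = T
(~Q nor P) & P = T & F = F
((~Q nor P) & P) nor Q = F nor T = F
(((~Q nor P) & P) nor Q) | Q = F | T = T
Hence (A) is true.

(B): Parsed as (P xor ((~Q -> P) | ~P)) -> ~Q

~Q = ~T = F
~Q -> P = F -> F = T
~P = ~F = T
(~Q -> P) | ~P = T | T = T
P xor ((~Q -> P) | ~P) = F xor T = T
~Q = ~T = F
(P xor ((~Q -> P) | ~P)) -> ~Q = T -> F = F
Thus (B) is false.

(C): Parsed as (~Q -> (P -> ~Q)) xor ~Q

~Q = ~T = F
~Q = ~T = F
P -> ~Q = F -> F = T
~Q -> (P -> ~Q) = F -> T = T
~Q = ~T = F
(~Q -> (P -> ~Q)) xor ~Q = T xor F = T
So (C) is true.

2 of the 3 statements are true.

2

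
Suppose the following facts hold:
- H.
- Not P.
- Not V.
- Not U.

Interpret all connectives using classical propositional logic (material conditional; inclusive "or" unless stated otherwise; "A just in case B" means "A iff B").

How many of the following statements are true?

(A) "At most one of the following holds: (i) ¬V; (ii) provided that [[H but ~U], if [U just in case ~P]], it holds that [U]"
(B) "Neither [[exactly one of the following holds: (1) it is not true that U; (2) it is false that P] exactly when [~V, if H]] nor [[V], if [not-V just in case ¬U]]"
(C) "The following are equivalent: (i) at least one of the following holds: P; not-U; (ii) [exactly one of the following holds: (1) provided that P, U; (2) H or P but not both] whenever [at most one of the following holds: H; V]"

(A): Formalization: not V nand (((U iff not P) -> (H and not U)) -> U)

not V = not False = True
not P = not False = True
U iff not P = False iff True = False
not U = not False = True
H and not U = True and True = True
(U iff not P) -> (H and not U) = False -> True = True
((U iff not P) -> (H and not U)) -> U = True -> False = False
not V nand (((U iff not P) -> (H and not U)) -> U) = True nand False = True
Thus (A) is true.

(B): This is ((not U xor not P) iff (H -> not V)) nor ((not V iff not U) -> V).

not U = not False = True
not P = not False = True
not U xor not P = True xor True = False
not V = not False = True
H -> not V = True -> True = True
(not U xor not P) iff (H -> not V) = False iff True = False
not V = not False = True
not U = not False = True
not V iff not U = True iff True = True
(not V iff not U) -> V = True -> False = False
((not U xor not P) iff (H -> not V)) nor ((not V iff not U) -> V) = False nor False = True
Hence (B) is true.

(C): In symbols: (P or not U) iff ((H nand V) -> ((P -> U) xor (H xor P)))

not U = not False = True
P or not U = False or True = True
H nand V = True nand False = True
P -> U = False -> False = True
H xor P = True xor False = True
(P -> U) xor (H xor P) = True xor True = False
(H nand V) -> ((P -> U) xor (H xor P)) = True -> False = False
(P or not U) iff ((H nand V) -> ((P -> U) xor (H xor P))) = True iff False = False
So (C) is false.

2 of the 3 statements are true ((A), (B)).

2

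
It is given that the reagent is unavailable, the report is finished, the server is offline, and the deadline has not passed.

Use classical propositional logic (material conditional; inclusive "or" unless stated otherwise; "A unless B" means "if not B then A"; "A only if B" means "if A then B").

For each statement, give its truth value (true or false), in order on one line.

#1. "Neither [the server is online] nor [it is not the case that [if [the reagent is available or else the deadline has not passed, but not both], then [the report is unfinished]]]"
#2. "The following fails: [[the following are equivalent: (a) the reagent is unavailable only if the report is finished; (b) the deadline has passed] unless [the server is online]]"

#1 F / #2 T

Let P = "the server is online" (False), N = "the reagent is available" (False), R = "the deadline has passed" (False), K = "the report is finished" (True).

#1: This is P nor not ((N xor not R) -> not K).

not R = not False = True
N xor not R = False xor True = True
not K = not True = False
(N xor not R) -> not K = True -> False = False
not ((N xor not R) -> not K) = not False = True
P nor not ((N xor not R) -> not K) = False nor True = False
Hence #1 is false.

#2: In symbols: not (((not N -> K) iff R) or P)

not N = not False = True
not N -> K = True -> True = True
(not N -> K) iff R = True iff False = False
((not N -> K) iff R) or P = False or False = False
not (((not N -> K) iff R) or P) = not False = True
Hence #2 is true.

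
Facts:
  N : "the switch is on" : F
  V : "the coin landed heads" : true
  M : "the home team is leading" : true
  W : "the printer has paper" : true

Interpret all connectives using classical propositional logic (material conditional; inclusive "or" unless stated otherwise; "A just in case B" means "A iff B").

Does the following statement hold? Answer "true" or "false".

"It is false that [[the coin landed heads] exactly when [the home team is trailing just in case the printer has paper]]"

Formalization: ¬(V ↔ (¬M ↔ W))

¬M = ¬T = F
¬M ↔ W = F ↔ T = F
V ↔ (¬M ↔ W) = T ↔ F = F
¬(V ↔ (¬M ↔ W)) = ¬F = T

The statement is true.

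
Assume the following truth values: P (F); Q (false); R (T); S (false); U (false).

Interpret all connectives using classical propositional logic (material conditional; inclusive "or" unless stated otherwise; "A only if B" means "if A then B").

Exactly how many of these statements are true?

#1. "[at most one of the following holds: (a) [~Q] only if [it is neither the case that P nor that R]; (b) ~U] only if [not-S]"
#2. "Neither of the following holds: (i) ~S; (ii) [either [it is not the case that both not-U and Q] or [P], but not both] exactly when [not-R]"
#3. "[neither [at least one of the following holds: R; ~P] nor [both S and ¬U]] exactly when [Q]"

#1: Formalization: ((~Q -> (P nor R)) nand ~U) -> ~S

~Q = ~F = T
P nor R = F nor T = F
~Q -> (P nor R) = T -> F = F
~U = ~F = T
(~Q -> (P nor R)) nand ~U = F nand T = T
~S = ~F = T
((~Q -> (P nor R)) nand ~U) -> ~S = T -> T = T
Thus #1 is true.

#2: Parsed as ~S nor (((~U nand Q) xor P) <-> ~R)

~S = ~F = T
~U = ~F = T
~U nand Q = T nand F = T
(~U nand Q) xor P = T xor F = T
~R = ~T = F
((~U nand Q) xor P) <-> ~R = T <-> F = F
~S nor (((~U nand Q) xor P) <-> ~R) = T nor F = F
So #2 is false.

#3: In symbols: ((R | ~P) nor (S & ~U)) <-> Q

~P = ~F = T
R | ~P = T | T = T
~U = ~F = T
S & ~U = F & T = F
(R | ~P) nor (S & ~U) = T nor F = F
((R | ~P) nor (S & ~U)) <-> Q = F <-> F = T
Thus #3 is true.

True statements: 2 (#1, #3).

2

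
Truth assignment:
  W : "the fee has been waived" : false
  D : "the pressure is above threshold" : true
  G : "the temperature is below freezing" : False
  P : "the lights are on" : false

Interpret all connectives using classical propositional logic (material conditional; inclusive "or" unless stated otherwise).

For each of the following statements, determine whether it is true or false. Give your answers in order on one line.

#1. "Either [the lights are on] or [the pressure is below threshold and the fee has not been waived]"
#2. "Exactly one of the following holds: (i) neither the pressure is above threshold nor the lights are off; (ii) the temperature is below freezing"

#1 false; #2 false

#1: Parsed as P | (~D & ~W)

~D = ~T = F
~W = ~F = T
~D & ~W = F & T = F
P | (~D & ~W) = F | F = F
Hence #1 is false.

#2: In symbols: (D nor ~P) xor G

~P = ~F = T
D nor ~P = T nor T = F
(D nor ~P) xor G = F xor F = F
So #2 is false.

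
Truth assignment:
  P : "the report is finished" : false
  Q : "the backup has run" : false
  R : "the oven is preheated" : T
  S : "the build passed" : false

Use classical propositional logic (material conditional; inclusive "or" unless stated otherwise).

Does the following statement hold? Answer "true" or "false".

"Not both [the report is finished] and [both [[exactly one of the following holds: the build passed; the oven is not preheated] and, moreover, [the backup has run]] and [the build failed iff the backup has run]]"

In symbols: P nand (((S xor not R) and Q) and (not S iff Q))

not R = not True = False
S xor not R = False xor False = False
(S xor not R) and Q = False and False = False
not S = not False = True
not S iff Q = True iff False = False
((S xor not R) and Q) and (not S iff Q) = False and False = False
P nand (((S xor not R) and Q) and (not S iff Q)) = False nand False = True

True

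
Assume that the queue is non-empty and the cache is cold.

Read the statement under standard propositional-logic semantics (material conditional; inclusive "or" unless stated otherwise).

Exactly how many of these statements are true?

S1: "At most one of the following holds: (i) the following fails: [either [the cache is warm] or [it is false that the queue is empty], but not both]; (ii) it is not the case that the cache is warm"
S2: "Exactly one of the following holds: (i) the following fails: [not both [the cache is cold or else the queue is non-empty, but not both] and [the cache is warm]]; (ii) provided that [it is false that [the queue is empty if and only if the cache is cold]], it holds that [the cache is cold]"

Let Q = "the cache is warm" (False), P = "the queue is empty" (False).

S1: This is not (Q xor not P) nand not Q.

not P = not False = True
Q xor not P = False xor True = True
not (Q xor not P) = not True = False
not Q = not False = True
not (Q xor not P) nand not Q = False nand True = True
Thus S1 is true.

S2: This is not ((not Q xor not P) nand Q) xor (not (P iff not Q) -> not Q).

not Q = not False = True
not P = not False = True
not Q xor not P = True xor True = False
(not Q xor not P) nand Q = False nand False = True
not ((not Q xor not P) nand Q) = not True = False
not Q = not False = True
P iff not Q = False iff True = False
not (P iff not Q) = not False = True
not Q = not False = True
not (P iff not Q) -> not Q = True -> True = True
not ((not Q xor not P) nand Q) xor (not (P iff not Q) -> not Q) = False xor True = True
So S2 is true.

True statements: 2 (S1, S2).

2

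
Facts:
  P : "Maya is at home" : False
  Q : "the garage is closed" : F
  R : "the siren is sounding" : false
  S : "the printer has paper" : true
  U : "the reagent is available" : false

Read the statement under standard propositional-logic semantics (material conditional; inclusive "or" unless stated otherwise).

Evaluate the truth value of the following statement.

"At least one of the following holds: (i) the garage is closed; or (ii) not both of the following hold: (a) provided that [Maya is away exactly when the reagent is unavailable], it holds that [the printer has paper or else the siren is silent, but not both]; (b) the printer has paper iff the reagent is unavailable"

True

Values: Q=F, P=F, U=F, S=T, R=F.
Formalization: Q | (((~P <-> ~U) -> (S xor ~R)) nand (S <-> ~U))

~P = ~F = T
~U = ~F = T
~P <-> ~U = T <-> T = T
~R = ~F = T
S xor ~R = T xor T = F
(~P <-> ~U) -> (S xor ~R) = T -> F = F
~U = ~F = T
S <-> ~U = T <-> T = T
((~P <-> ~U) -> (S xor ~R)) nand (S <-> ~U) = F nand T = T
Q | (((~P <-> ~U) -> (S xor ~R)) nand (S <-> ~U)) = F | T = T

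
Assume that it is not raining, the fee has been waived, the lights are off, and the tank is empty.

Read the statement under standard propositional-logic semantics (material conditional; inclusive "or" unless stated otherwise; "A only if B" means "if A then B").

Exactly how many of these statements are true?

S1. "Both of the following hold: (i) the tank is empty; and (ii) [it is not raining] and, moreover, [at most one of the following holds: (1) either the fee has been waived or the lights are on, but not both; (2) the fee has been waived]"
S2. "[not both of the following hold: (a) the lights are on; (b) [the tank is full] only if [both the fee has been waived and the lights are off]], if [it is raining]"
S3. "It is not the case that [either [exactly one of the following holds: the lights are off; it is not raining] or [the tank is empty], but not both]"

1

Let S = "the tank is full" (False), P = "it is raining" (False), Q = "the fee has been waived" (True), R = "the lights are on" (False).

S1: Parsed as not S and (not P and ((Q xor R) nand Q))

not S = not False = True
not P = not False = True
Q xor R = True xor False = True
(Q xor R) nand Q = True nand True = False
not P and ((Q xor R) nand Q) = True and False = False
not S and (not P and ((Q xor R) nand Q)) = True and False = False
So S1 is false.

S2: In symbols: P -> (R nand (S -> (Q and not R)))

not R = not False = True
Q and not R = True and True = True
S -> (Q and not R) = False -> True = True
R nand (S -> (Q and not R)) = False nand True = True
P -> (R nand (S -> (Q and not R))) = False -> True = True
So S2 is true.

S3: Formalization: not ((not R xor not P) xor not S)

not R = not False = True
not P = not False = True
not R xor not P = True xor True = False
not S = not False = True
(not R xor not P) xor not S = False xor True = True
not ((not R xor not P) xor not S) = not True = False
Hence S3 is false.

True statements: 1 (S2).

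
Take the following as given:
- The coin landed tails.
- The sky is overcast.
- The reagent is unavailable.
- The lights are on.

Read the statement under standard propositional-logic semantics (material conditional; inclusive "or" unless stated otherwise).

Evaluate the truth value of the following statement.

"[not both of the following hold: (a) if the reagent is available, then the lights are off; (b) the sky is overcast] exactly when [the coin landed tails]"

False.

Let Q = "the reagent is available" (False), M = "the lights are on" (True), S = "the sky is overcast" (True), W = "the coin landed heads" (False).
Parsed as ((Q -> not M) nand S) iff not W

not M = not True = False
Q -> not M = False -> False = True
(Q -> not M) nand S = True nand True = False
not W = not False = True
((Q -> not M) nand S) iff not W = False iff True = False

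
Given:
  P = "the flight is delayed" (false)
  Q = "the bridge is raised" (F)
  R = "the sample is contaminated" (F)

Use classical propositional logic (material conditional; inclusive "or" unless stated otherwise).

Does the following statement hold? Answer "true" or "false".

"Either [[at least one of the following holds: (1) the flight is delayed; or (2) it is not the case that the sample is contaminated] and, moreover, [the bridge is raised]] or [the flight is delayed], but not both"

Values: P=False, R=False, Q=False.
Parsed as ((P or not R) and Q) xor P

not R = not False = True
P or not R = False or True = True
(P or not R) and Q = True and False = False
((P or not R) and Q) xor P = False xor False = False

False.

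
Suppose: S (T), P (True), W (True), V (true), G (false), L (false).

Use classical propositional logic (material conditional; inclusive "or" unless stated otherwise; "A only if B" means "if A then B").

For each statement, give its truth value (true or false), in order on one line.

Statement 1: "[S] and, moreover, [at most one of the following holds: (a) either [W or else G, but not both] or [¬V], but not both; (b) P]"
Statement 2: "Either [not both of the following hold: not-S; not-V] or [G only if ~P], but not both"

Statement 1 F, Statement 2 F

Statement 1: Formalization: S ∧ (((W ⊕ G) ⊕ ¬V) ↑ P)

W ⊕ G = T ⊕ F = T
¬V = ¬T = F
(W ⊕ G) ⊕ ¬V = T ⊕ F = T
((W ⊕ G) ⊕ ¬V) ↑ P = T ↑ T = F
S ∧ (((W ⊕ G) ⊕ ¬V) ↑ P) = T ∧ F = F
Hence Statement 1 is false.

Statement 2: This is (¬S ↑ ¬V) ⊕ (G → ¬P).

¬S = ¬T = F
¬V = ¬T = F
¬S ↑ ¬V = F ↑ F = T
¬P = ¬T = F
G → ¬P = F → F = T
(¬S ↑ ¬V) ⊕ (G → ¬P) = T ⊕ T = F
Thus Statement 2 is false.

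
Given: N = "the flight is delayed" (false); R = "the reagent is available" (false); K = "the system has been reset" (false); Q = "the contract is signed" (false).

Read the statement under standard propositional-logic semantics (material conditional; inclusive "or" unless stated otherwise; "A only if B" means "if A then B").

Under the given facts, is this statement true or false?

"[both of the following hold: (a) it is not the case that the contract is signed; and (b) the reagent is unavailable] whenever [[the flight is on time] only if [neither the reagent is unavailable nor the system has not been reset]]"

The statement is true.

This is (~N -> (~R nor ~K)) -> (~Q & ~R).

~N = ~F = T
~R = ~F = T
~K = ~F = T
~R nor ~K = T nor T = F
~N -> (~R nor ~K) = T -> F = F
~Q = ~F = T
~R = ~F = T
~Q & ~R = T & T = T
(~N -> (~R nor ~K)) -> (~Q & ~R) = F -> T = T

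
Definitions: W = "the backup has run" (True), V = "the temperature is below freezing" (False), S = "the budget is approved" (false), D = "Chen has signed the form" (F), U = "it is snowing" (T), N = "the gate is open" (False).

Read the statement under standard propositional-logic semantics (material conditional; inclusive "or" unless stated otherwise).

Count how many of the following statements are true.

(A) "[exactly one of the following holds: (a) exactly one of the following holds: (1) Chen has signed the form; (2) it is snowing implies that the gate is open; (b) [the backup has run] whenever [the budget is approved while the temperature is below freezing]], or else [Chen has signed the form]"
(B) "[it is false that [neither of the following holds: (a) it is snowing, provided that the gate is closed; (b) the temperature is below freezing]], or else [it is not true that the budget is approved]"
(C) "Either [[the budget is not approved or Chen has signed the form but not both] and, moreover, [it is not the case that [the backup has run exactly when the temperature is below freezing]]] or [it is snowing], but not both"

(A): Formalization: ((D ⊕ (U → N)) ⊕ ((S ∧ V) → W)) ∨ D

U → N = T → F = F
D ⊕ (U → N) = F ⊕ F = F
S ∧ V = F ∧ F = F
(S ∧ V) → W = F → T = T
(D ⊕ (U → N)) ⊕ ((S ∧ V) → W) = F ⊕ T = T
((D ⊕ (U → N)) ⊕ ((S ∧ V) → W)) ∨ D = T ∨ F = T
Thus (A) is true.

(B): Formalization: ¬((¬N → U) ↓ V) ∨ ¬S

¬N = ¬F = T
¬N → U = T → T = T
(¬N → U) ↓ V = T ↓ F = F
¬((¬N → U) ↓ V) = ¬F = T
¬S = ¬F = T
¬((¬N → U) ↓ V) ∨ ¬S = T ∨ T = T
Hence (B) is true.

(C): Formalization: ((¬S ⊕ D) ∧ ¬(W ↔ V)) ⊕ U

¬S = ¬F = T
¬S ⊕ D = T ⊕ F = T
W ↔ V = T ↔ F = F
¬(W ↔ V) = ¬F = T
(¬S ⊕ D) ∧ ¬(W ↔ V) = T ∧ T = T
((¬S ⊕ D) ∧ ¬(W ↔ V)) ⊕ U = T ⊕ T = F
So (C) is false.

2 of the 3 statements are true ((A), (B)).

2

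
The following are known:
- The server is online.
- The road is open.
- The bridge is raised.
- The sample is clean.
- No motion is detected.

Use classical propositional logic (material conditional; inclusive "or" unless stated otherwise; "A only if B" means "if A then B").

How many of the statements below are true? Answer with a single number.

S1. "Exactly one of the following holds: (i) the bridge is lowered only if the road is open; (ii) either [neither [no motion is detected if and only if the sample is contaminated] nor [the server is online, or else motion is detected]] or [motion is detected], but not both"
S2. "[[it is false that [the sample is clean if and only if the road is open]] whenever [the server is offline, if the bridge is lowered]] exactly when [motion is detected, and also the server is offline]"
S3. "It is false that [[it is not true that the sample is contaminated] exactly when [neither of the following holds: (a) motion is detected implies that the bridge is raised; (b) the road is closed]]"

3

Let G = "the bridge is raised" (T), Q = "the road is closed" (F), P = "motion is detected" (F), V = "the sample is contaminated" (F), H = "the server is online" (T).

S1: Parsed as (¬G → ¬Q) ⊕ (((¬P ↔ V) ↓ (H ∨ P)) ⊕ P)

¬G = ¬T = F
¬Q = ¬F = T
¬G → ¬Q = F → T = T
¬P = ¬F = T
¬P ↔ V = T ↔ F = F
H ∨ P = T ∨ F = T
(¬P ↔ V) ↓ (H ∨ P) = F ↓ T = F
((¬P ↔ V) ↓ (H ∨ P)) ⊕ P = F ⊕ F = F
(¬G → ¬Q) ⊕ (((¬P ↔ V) ↓ (H ∨ P)) ⊕ P) = T ⊕ F = T
So S1 is true.

S2: In symbols: ((¬G → ¬H) → ¬(¬V ↔ ¬Q)) ↔ (P ∧ ¬H)

¬G = ¬T = F
¬H = ¬T = F
¬G → ¬H = F → F = T
¬V = ¬F = T
¬Q = ¬F = T
¬V ↔ ¬Q = T ↔ T = T
¬(¬V ↔ ¬Q) = ¬T = F
(¬G → ¬H) → ¬(¬V ↔ ¬Q) = T → F = F
¬H = ¬T = F
P ∧ ¬H = F ∧ F = F
((¬G → ¬H) → ¬(¬V ↔ ¬Q)) ↔ (P ∧ ¬H) = F ↔ F = T
So S2 is true.

S3: Parsed as ¬(¬V ↔ ((P → G) ↓ Q))

¬V = ¬F = T
P → G = F → T = T
(P → G) ↓ Q = T ↓ F = F
¬V ↔ ((P → G) ↓ Q) = T ↔ F = F
¬(¬V ↔ ((P → G) ↓ Q)) = ¬F = T
Hence S3 is true.

True statements: 3 (S1, S2, S3).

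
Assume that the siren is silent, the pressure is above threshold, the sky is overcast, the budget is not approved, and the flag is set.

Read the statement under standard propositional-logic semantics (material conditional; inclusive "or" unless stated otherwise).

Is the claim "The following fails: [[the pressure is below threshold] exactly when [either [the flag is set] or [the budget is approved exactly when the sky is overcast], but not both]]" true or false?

Let N = "the pressure is above threshold" (T), W = "the flag is set" (T), U = "the budget is approved" (F), R = "the sky is overcast" (T).
This is ~(~N <-> (W xor (U <-> R))).

~N = ~T = F
U <-> R = F <-> T = F
W xor (U <-> R) = T xor F = T
~N <-> (W xor (U <-> R)) = F <-> T = F
~(~N <-> (W xor (U <-> R))) = ~F = T

true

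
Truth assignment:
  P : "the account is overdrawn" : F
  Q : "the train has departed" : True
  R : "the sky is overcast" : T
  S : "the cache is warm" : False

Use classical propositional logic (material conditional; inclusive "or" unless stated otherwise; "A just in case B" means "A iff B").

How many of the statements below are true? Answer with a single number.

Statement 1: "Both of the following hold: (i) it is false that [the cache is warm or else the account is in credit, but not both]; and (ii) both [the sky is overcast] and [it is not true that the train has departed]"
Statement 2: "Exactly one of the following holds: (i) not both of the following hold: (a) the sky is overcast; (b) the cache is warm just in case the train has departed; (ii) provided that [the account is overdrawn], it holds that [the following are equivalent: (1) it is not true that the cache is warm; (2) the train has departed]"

Statement 1: This is ~(S xor ~P) & (R & ~Q).

~P = ~F = T
S xor ~P = F xor T = T
~(S xor ~P) = ~T = F
~Q = ~T = F
R & ~Q = T & F = F
~(S xor ~P) & (R & ~Q) = F & F = F
So Statement 1 is false.

Statement 2: This is (R nand (S <-> Q)) xor (P -> (~S <-> Q)).

S <-> Q = F <-> T = F
R nand (S <-> Q) = T nand F = T
~S = ~F = T
~S <-> Q = T <-> T = T
P -> (~S <-> Q) = F -> T = T
(R nand (S <-> Q)) xor (P -> (~S <-> Q)) = T xor T = F
Hence Statement 2 is false.

Count: 0.

0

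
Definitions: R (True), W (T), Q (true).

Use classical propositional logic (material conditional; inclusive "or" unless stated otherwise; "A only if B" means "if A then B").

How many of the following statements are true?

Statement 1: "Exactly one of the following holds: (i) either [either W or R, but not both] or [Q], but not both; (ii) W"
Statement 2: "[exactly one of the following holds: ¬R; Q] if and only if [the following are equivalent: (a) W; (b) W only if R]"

Statement 1: Formalization: ((W xor R) xor Q) xor W

W xor R = True xor True = False
(W xor R) xor Q = False xor True = True
((W xor R) xor Q) xor W = True xor True = False
Hence Statement 1 is false.

Statement 2: This is (not R xor Q) iff (W iff (W -> R)).

not R = not True = False
not R xor Q = False xor True = True
W -> R = True -> True = True
W iff (W -> R) = True iff True = True
(not R xor Q) iff (W iff (W -> R)) = True iff True = True
Thus Statement 2 is true.

True statements: 1 (Statement 2).

1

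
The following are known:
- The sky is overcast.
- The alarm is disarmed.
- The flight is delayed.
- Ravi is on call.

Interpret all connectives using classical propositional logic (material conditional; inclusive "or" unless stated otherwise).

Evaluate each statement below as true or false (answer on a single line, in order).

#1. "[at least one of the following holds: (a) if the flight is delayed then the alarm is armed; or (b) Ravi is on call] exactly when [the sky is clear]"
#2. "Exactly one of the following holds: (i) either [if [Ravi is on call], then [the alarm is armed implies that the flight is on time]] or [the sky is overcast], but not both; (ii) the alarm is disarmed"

Let R = "the flight is delayed" (T), Q = "the alarm is armed" (F), S = "Ravi is on call" (T), P = "the sky is overcast" (T).

#1: In symbols: ((R -> Q) | S) <-> ~P

R -> Q = T -> F = F
(R -> Q) | S = F | T = T
~P = ~T = F
((R -> Q) | S) <-> ~P = T <-> F = F
Thus #1 is false.

#2: In symbols: ((S -> (Q -> ~R)) xor P) xor ~Q

~R = ~T = F
Q -> ~R = F -> F = T
S -> (Q -> ~R) = T -> T = T
(S -> (Q -> ~R)) xor P = T xor T = F
~Q = ~F = T
((S -> (Q -> ~R)) xor P) xor ~Q = F xor T = T
Thus #2 is true.

#1 False; #2 True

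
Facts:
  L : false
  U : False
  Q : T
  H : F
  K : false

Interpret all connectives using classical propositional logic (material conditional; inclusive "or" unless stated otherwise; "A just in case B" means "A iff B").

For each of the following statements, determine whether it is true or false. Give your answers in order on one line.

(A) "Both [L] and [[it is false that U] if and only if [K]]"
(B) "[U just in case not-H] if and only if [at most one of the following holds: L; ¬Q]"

(A) F / (B) F

(A): In symbols: L & (~U <-> K)

~U = ~F = T
~U <-> K = T <-> F = F
L & (~U <-> K) = F & F = F
Hence (A) is false.

(B): This is (U <-> ~H) <-> (L nand ~Q).

~H = ~F = T
U <-> ~H = F <-> T = F
~Q = ~T = F
L nand ~Q = F nand F = T
(U <-> ~H) <-> (L nand ~Q) = F <-> T = F
Thus (B) is false.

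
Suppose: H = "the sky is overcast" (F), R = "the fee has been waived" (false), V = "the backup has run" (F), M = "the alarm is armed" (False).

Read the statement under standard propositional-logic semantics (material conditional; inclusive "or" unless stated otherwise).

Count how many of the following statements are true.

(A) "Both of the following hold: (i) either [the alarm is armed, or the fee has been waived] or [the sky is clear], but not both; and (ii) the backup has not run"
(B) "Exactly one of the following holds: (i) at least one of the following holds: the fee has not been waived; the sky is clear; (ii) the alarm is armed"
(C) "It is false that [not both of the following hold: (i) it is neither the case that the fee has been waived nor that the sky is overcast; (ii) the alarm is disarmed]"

3

(A): Formalization: ((M | R) xor ~H) & ~V

M | R = F | F = F
~H = ~F = T
(M | R) xor ~H = F xor T = T
~V = ~F = T
((M | R) xor ~H) & ~V = T & T = T
Thus (A) is true.

(B): This is (~R | ~H) xor M.

~R = ~F = T
~H = ~F = T
~R | ~H = T | T = T
(~R | ~H) xor M = T xor F = T
Hence (B) is true.

(C): In symbols: ~((R nor H) nand ~M)

R nor H = F nor F = T
~M = ~F = T
(R nor H) nand ~M = T nand T = F
~((R nor H) nand ~M) = ~F = T
Thus (C) is true.

3 of the 3 statements are true ((A), (B), (C)).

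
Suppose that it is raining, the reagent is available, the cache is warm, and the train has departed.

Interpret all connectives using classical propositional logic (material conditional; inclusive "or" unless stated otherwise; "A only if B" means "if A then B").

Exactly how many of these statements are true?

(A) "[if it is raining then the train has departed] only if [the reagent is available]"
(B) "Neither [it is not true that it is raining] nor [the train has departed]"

Let P = "it is raining" (True), S = "the train has departed" (True), Q = "the reagent is available" (True).

(A): In symbols: (P -> S) -> Q

P -> S = True -> True = True
(P -> S) -> Q = True -> True = True
Thus (A) is true.

(B): In symbols: not P nor S

not P = not True = False
not P nor S = False nor True = False
So (B) is false.

Count: 1.

1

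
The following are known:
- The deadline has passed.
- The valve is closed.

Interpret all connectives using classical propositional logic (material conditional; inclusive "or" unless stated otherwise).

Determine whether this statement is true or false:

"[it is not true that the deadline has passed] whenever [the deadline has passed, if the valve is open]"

false

Let Q = "the valve is open" (False), M = "the deadline has passed" (True).
This is (Q -> M) -> not M.

Q -> M = False -> True = True
not M = not True = False
(Q -> M) -> not M = True -> False = False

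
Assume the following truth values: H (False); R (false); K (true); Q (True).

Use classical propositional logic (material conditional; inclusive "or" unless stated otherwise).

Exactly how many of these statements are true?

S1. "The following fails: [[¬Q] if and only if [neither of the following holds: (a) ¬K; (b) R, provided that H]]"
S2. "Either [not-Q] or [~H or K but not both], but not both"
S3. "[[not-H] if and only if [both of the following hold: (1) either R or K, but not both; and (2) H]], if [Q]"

0

S1: This is ¬(¬Q ↔ (¬K ↓ (H → R))).

¬Q = ¬T = F
¬K = ¬T = F
H → R = F → F = T
¬K ↓ (H → R) = F ↓ T = F
¬Q ↔ (¬K ↓ (H → R)) = F ↔ F = T
¬(¬Q ↔ (¬K ↓ (H → R))) = ¬T = F
Thus S1 is false.

S2: Parsed as ¬Q ⊕ (¬H ⊕ K)

¬Q = ¬T = F
¬H = ¬F = T
¬H ⊕ K = T ⊕ T = F
¬Q ⊕ (¬H ⊕ K) = F ⊕ F = F
Hence S2 is false.

S3: Parsed as Q → (¬H ↔ ((R ⊕ K) ∧ H))

¬H = ¬F = T
R ⊕ K = F ⊕ T = T
(R ⊕ K) ∧ H = T ∧ F = F
¬H ↔ ((R ⊕ K) ∧ H) = T ↔ F = F
Q → (¬H ↔ ((R ⊕ K) ∧ H)) = T → F = F
Thus S3 is false.

Count: 0.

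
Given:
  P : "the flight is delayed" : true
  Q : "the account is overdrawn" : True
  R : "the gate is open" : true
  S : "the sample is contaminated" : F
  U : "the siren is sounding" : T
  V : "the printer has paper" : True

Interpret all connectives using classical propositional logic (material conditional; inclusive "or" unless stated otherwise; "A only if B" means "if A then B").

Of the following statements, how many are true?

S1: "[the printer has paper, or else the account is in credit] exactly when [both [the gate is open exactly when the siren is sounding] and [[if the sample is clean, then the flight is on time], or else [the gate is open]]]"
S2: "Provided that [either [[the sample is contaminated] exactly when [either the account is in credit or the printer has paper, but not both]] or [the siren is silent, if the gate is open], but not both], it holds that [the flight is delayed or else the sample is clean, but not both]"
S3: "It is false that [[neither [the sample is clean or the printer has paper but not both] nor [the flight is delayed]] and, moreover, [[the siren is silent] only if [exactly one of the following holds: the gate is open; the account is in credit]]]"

S1: Parsed as (V or not Q) iff ((R iff U) and ((not S -> not P) or R))

not Q = not True = False
V or not Q = True or False = True
R iff U = True iff True = True
not S = not False = True
not P = not True = False
not S -> not P = True -> False = False
(not S -> not P) or R = False or True = True
(R iff U) and ((not S -> not P) or R) = True and True = True
(V or not Q) iff ((R iff U) and ((not S -> not P) or R)) = True iff True = True
So S1 is true.

S2: Formalization: ((S iff (not Q xor V)) xor (R -> not U)) -> (P xor not S)

not Q = not True = False
not Q xor V = False xor True = True
S iff (not Q xor V) = False iff True = False
not U = not True = False
R -> not U = True -> False = False
(S iff (not Q xor V)) xor (R -> not U) = False xor False = False
not S = not False = True
P xor not S = True xor True = False
((S iff (not Q xor V)) xor (R -> not U)) -> (P xor not S) = False -> False = True
So S2 is true.

S3: Parsed as not (((not S xor V) nor P) and (not U -> (R xor not Q)))

not S = not False = True
not S xor V = True xor True = False
(not S xor V) nor P = False nor True = False
not U = not True = False
not Q = not True = False
R xor not Q = True xor False = True
not U -> (R xor not Q) = False -> True = True
((not S xor V) nor P) and (not U -> (R xor not Q)) = False and True = False
not (((not S xor V) nor P) and (not U -> (R xor not Q))) = not False = True
Thus S3 is true.

Count: 3.

3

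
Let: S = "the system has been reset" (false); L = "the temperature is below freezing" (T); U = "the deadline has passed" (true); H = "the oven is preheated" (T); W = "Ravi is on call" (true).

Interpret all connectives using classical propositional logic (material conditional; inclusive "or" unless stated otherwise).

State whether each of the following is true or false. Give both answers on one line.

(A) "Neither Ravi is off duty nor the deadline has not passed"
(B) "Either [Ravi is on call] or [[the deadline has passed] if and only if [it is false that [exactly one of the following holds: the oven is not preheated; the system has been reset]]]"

(A): Parsed as ~W nor ~U

~W = ~T = F
~U = ~T = F
~W nor ~U = F nor F = T
Thus (A) is true.

(B): In symbols: W | (U <-> ~(~H xor S))

~H = ~T = F
~H xor S = F xor F = F
~(~H xor S) = ~F = T
U <-> ~(~H xor S) = T <-> T = T
W | (U <-> ~(~H xor S)) = T | T = T
Hence (B) is true.

(A) True; (B) True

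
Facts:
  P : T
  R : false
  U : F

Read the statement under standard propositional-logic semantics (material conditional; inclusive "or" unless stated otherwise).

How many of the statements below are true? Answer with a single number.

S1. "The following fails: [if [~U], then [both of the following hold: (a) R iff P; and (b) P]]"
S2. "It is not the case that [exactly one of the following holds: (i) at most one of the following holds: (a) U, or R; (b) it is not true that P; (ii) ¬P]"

S1: Parsed as ~(~U -> ((R <-> P) & P))

~U = ~F = T
R <-> P = F <-> T = F
(R <-> P) & P = F & T = F
~U -> ((R <-> P) & P) = T -> F = F
~(~U -> ((R <-> P) & P)) = ~F = T
So S1 is true.

S2: This is ~(((U | R) nand ~P) xor ~P).

U | R = F | F = F
~P = ~T = F
(U | R) nand ~P = F nand F = T
~P = ~T = F
((U | R) nand ~P) xor ~P = T xor F = T
~(((U | R) nand ~P) xor ~P) = ~T = F
Thus S2 is false.

1 of the 2 statements is true (S1).

1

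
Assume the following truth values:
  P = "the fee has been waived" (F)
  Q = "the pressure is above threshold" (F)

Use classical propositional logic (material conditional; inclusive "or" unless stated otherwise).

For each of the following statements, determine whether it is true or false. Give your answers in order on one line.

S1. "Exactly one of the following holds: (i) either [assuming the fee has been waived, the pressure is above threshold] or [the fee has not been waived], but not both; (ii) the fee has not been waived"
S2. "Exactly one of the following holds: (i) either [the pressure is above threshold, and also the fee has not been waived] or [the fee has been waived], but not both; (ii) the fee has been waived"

S1 True; S2 False

S1: In symbols: ((P → Q) ⊕ ¬P) ⊕ ¬P

P → Q = F → F = T
¬P = ¬F = T
(P → Q) ⊕ ¬P = T ⊕ T = F
¬P = ¬F = T
((P → Q) ⊕ ¬P) ⊕ ¬P = F ⊕ T = T
So S1 is true.

S2: Parsed as ((Q ∧ ¬P) ⊕ P) ⊕ P

¬P = ¬F = T
Q ∧ ¬P = F ∧ T = F
(Q ∧ ¬P) ⊕ P = F ⊕ F = F
((Q ∧ ¬P) ⊕ P) ⊕ P = F ⊕ F = F
Hence S2 is false.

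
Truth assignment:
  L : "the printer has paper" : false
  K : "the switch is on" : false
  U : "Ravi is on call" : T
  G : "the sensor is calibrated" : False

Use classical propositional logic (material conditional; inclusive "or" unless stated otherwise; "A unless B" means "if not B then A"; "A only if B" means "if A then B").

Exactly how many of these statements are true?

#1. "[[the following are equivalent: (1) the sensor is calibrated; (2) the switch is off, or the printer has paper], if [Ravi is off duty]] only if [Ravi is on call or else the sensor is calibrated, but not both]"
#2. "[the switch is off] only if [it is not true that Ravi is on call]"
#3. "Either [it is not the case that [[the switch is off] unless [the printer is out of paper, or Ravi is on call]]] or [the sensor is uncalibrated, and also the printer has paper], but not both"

#1: Parsed as (~U -> (G <-> (~K | L))) -> (U xor G)

~U = ~T = F
~K = ~F = T
~K | L = T | F = T
G <-> (~K | L) = F <-> T = F
~U -> (G <-> (~K | L)) = F -> F = T
U xor G = T xor F = T
(~U -> (G <-> (~K | L))) -> (U xor G) = T -> T = T
So #1 is true.

#2: This is ~K -> ~U.

~K = ~F = T
~U = ~T = F
~K -> ~U = T -> F = F
Thus #2 is false.

#3: Parsed as ~(~K | (~L | U)) xor (~G & L)

~K = ~F = T
~L = ~F = T
~L | U = T | T = T
~K | (~L | U) = T | T = T
~(~K | (~L | U)) = ~T = F
~G = ~F = T
~G & L = T & F = F
~(~K | (~L | U)) xor (~G & L) = F xor F = F
So #3 is false.

1 of the 3 statements is true (#1).

1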